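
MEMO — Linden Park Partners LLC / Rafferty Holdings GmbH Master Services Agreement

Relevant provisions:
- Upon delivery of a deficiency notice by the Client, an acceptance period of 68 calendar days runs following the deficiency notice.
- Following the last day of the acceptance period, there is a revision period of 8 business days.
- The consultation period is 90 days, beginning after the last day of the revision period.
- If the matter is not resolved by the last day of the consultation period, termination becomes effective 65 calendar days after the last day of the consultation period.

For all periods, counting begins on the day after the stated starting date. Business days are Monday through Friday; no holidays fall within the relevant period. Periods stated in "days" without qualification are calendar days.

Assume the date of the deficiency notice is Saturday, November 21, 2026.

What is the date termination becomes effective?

July 14, 2027

The last day of the acceptance period: November 21, 2026 + 68 days = January 28, 2027.
The last day of the revision period: 8 business days after Thursday, January 28, 2027, skipping weekends — Jan 29, Feb 1, Feb 2, Feb 3, Feb 4, Feb 5, Feb 8, Feb 9 — lands on Tuesday, February 9, 2027.
The last day of the consultation period: February 9, 2027 + 90 days = May 10, 2027.
The date termination becomes effective: May 10, 2027 + 65 days = July 14, 2027.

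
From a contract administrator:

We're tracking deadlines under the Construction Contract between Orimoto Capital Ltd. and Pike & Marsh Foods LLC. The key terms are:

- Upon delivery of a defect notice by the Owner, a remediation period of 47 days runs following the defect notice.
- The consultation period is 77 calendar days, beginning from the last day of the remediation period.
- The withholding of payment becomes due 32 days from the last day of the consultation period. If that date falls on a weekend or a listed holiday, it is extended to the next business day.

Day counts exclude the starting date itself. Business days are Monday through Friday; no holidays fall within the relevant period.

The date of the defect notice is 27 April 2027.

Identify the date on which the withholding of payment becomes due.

Adding 47 calendar days to 27 April 2027 gives 13 June 2027, which is the last day of the remediation period.
Adding 77 calendar days to 13 June 2027 gives 29 August 2027, which is the last day of the consultation period.
The date on which the withholding of payment becomes due: 29 August 2027 + 32 days = 30 September 2027. 30 September 2027 is a Thursday, so no roll-forward applies.

30 September 2027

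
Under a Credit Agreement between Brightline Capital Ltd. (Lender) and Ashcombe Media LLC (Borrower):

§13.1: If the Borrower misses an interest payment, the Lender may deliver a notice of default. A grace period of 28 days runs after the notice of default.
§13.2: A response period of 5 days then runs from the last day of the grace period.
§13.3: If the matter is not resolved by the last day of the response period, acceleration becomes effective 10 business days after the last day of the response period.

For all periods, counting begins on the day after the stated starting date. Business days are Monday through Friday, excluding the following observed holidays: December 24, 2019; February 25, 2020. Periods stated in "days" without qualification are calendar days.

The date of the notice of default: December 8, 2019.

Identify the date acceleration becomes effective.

The last day of the grace period: 28 calendar days after December 8, 2019 is January 5, 2020.
Adding 5 calendar days to January 5, 2020 gives January 10, 2020, which is the last day of the response period.
The date acceleration becomes effective: 10 business days after Friday, January 10, 2020, skipping weekends — Jan 13, Jan 14, Jan 15, Jan 16, Jan 17, Jan 20, Jan 21, Jan 22, Jan 23, Jan 24 — lands on Friday, January 24, 2020.

January 24, 2020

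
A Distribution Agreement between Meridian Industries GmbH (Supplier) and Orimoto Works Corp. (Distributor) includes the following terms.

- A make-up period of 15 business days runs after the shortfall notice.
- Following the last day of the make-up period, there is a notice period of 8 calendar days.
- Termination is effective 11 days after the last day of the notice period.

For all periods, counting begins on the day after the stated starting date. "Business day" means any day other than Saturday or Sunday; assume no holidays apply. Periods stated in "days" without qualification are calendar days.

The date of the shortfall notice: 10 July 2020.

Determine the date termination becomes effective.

19 August 2020

The last day of the make-up period: 15 business days after Friday, 10 July 2020, skipping weekends — Jul 13, Jul 14, Jul 15, Jul 16, …, Jul 29, Jul 30, Jul 31 — lands on Friday, 31 July 2020.
The last day of the notice period: 8 calendar days after 31 July 2020 is 8 August 2020.
The date termination becomes effective: 11 calendar days after 8 August 2020 is 19 August 2020.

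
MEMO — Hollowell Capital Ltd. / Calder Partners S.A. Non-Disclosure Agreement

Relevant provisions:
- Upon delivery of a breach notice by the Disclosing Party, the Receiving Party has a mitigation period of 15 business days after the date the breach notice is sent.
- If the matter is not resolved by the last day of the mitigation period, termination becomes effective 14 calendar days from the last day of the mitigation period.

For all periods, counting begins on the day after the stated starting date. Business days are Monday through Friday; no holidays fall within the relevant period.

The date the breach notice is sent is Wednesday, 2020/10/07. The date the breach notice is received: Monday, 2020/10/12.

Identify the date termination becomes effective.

From Wednesday, 2020/10/07, 15 business days (Oct 8, Oct 9, Oct 12, Oct 13, …, Oct 26, Oct 27, Oct 28, skipping weekends) brings us to Wednesday, 2020/10/28, which is the last day of the mitigation period.
The date termination becomes effective: 2020/10/28 + 14 days = 2020/11/11.

2020/11/11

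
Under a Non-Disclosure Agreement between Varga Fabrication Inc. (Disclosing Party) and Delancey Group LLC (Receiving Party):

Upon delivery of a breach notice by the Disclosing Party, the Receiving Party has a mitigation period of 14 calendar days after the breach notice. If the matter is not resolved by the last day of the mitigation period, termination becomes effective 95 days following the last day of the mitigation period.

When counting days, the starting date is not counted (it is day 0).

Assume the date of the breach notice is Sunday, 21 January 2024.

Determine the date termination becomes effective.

Adding 14 calendar days to 21 January 2024 gives 4 February 2024, which is the last day of the mitigation period.
The date termination becomes effective: 95 calendar days after 4 February 2024 is 9 May 2024.

9 May 2024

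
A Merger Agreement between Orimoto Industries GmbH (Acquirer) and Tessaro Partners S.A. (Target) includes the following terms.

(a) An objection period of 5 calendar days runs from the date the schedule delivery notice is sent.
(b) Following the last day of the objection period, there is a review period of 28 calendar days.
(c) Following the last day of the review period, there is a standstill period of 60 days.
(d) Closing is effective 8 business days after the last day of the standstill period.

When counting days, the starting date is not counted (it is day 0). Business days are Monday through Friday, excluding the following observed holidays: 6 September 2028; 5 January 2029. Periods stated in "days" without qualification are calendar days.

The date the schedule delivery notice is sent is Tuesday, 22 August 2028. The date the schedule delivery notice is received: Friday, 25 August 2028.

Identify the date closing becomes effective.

The last day of the objection period: 5 calendar days after 22 August 2028 is 27 August 2028.
The last day of the review period: 28 calendar days after 27 August 2028 is 24 September 2028.
The last day of the standstill period: 24 September 2028 + 60 days = 23 November 2028.
From Thursday, 23 November 2028, 8 business days (Nov 24, Nov 27, Nov 28, Nov 29, Nov 30, Dec 1, Dec 4, Dec 5, skipping weekends) brings us to Tuesday, 5 December 2028, which is the date closing becomes effective.

5 December 2028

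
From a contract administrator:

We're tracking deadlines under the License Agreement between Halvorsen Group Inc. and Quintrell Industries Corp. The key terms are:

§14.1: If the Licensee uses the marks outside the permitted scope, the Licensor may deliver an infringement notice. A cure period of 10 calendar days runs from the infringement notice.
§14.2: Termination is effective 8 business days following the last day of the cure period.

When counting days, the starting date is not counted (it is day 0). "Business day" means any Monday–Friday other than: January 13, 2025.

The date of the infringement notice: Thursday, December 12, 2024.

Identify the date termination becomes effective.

January 1, 2025

The last day of the cure period: 10 calendar days after December 12, 2024 is December 22, 2024.
The date termination becomes effective: counting 8 business days from Sunday, December 22, 2024 (Dec 23, Dec 24, Dec 25, Dec 26, Dec 27, Dec 30, Dec 31, Jan 1, skipping weekends) reaches Wednesday, January 1, 2025.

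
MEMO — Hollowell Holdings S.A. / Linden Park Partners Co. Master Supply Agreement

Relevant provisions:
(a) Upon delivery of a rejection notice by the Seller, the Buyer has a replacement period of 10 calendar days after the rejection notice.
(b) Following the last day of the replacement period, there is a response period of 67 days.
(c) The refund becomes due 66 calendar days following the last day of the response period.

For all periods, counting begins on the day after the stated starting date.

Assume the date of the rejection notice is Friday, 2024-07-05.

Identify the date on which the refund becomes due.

2024-11-25

The last day of the replacement period: 2024-07-05 + 10 days = 2024-07-15.
The last day of the response period: 67 calendar days after 2024-07-15 is 2024-09-20.
Adding 66 calendar days to 2024-09-20 gives 2024-11-25, which is the date on which the refund becomes due.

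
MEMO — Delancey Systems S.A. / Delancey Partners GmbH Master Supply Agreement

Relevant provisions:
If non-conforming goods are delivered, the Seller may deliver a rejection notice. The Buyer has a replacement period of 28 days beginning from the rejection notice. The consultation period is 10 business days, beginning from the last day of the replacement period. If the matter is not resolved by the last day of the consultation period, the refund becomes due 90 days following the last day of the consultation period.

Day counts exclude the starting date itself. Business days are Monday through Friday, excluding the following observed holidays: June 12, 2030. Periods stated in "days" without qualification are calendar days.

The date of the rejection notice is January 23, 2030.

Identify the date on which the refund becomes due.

June 4, 2030

The last day of the replacement period: 28 calendar days after January 23, 2030 is February 20, 2030.
From Wednesday, February 20, 2030, 10 business days (Feb 21, Feb 22, Feb 25, Feb 26, Feb 27, Feb 28, Mar 1, Mar 4, Mar 5, Mar 6, skipping weekends) brings us to Wednesday, March 6, 2030, which is the last day of the consultation period.
The date on which the refund becomes due: March 6, 2030 + 90 days = June 4, 2030.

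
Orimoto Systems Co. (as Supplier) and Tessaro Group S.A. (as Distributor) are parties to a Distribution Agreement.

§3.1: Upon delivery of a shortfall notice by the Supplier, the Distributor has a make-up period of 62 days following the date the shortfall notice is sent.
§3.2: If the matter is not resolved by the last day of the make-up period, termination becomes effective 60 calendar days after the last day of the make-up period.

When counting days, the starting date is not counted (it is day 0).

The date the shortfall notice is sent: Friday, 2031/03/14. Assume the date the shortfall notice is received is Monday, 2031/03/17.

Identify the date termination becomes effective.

2031/07/14

The last day of the make-up period: 62 calendar days after 2031/03/14 is 2031/05/15.
Adding 60 calendar days to 2031/05/15 gives 2031/07/14, which is the date termination becomes effective.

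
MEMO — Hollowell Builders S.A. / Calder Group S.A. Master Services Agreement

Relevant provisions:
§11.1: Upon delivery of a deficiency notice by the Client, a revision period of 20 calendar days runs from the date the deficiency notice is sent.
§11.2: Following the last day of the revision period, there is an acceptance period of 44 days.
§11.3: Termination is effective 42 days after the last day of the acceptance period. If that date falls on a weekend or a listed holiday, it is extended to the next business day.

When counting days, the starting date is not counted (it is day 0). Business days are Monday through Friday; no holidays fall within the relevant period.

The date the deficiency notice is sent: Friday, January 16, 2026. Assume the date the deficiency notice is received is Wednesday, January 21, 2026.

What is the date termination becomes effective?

The last day of the revision period: January 16, 2026 + 20 days = February 5, 2026.
The last day of the acceptance period: 44 calendar days after February 5, 2026 is March 21, 2026.
Adding 42 calendar days to March 21, 2026 gives May 2, 2026, which is the date termination becomes effective. That falls on a Saturday, so it rolls to the next business day, Monday, May 4, 2026.

May 4, 2026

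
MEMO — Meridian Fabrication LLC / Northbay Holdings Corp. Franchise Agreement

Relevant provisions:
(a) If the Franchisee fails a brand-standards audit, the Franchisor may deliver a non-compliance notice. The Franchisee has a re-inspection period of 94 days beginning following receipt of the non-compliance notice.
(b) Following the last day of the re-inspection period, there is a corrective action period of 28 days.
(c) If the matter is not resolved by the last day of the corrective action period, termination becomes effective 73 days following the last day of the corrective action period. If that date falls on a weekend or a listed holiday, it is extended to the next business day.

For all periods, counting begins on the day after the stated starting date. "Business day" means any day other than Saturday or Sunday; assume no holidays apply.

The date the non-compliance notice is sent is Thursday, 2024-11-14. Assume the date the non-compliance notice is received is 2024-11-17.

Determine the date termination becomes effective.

The last day of the re-inspection period: 94 calendar days after 2024-11-17 is 2025-02-19.
The last day of the corrective action period: 28 calendar days after 2025-02-19 is 2025-03-19.
The date termination becomes effective: 73 calendar days after 2025-03-19 is 2025-05-31. That falls on a Saturday, so it rolls to the next business day, Monday, 2025-06-02.

2025-06-02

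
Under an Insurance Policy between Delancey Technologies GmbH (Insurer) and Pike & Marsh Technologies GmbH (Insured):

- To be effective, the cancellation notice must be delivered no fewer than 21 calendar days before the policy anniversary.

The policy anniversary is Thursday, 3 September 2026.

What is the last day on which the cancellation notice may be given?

Counting back 21 calendar days from 3 September 2026 gives 13 August 2026.

13 August 2026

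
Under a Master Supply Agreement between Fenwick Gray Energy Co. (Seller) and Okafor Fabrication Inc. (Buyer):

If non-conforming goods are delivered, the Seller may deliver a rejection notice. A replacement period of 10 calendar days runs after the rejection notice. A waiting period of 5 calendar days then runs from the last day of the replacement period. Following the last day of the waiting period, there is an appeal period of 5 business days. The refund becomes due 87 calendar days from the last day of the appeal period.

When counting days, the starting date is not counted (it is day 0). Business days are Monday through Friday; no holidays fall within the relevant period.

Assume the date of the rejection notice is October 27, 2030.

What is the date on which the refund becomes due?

The last day of the replacement period: October 27, 2030 + 10 days = November 6, 2030.
Adding 5 calendar days to November 6, 2030 gives November 11, 2030, which is the last day of the waiting period.
The last day of the appeal period: 5 business days after Monday, November 11, 2030, skipping weekends — Nov 12, Nov 13, Nov 14, Nov 15, Nov 18 — lands on Monday, November 18, 2030.
Adding 87 calendar days to November 18, 2030 gives February 13, 2031, which is the date on which the refund becomes due.

February 13, 2031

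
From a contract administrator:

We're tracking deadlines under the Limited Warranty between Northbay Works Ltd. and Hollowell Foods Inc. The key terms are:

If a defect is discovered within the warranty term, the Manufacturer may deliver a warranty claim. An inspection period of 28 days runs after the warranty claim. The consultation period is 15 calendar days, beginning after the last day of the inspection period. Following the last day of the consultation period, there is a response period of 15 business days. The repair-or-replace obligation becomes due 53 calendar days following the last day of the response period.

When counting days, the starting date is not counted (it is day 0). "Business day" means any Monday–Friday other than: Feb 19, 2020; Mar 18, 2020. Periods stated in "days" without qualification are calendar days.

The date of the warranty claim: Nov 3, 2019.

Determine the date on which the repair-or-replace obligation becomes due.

Adding 28 calendar days to Nov 3, 2019 gives Dec 1, 2019, which is the last day of the inspection period.
The last day of the consultation period: 15 calendar days after Dec 1, 2019 is Dec 16, 2019.
The last day of the response period: 15 business days after Monday, Dec 16, 2019, skipping weekends — Dec 17, Dec 18, Dec 19, Dec 20, …, Jan 2, Jan 3, Jan 6 — lands on Monday, Jan 6, 2020.
The date on which the repair-or-replace obligation becomes due: 53 calendar days after Jan 6, 2020 is Feb 28, 2020.

Feb 28, 2020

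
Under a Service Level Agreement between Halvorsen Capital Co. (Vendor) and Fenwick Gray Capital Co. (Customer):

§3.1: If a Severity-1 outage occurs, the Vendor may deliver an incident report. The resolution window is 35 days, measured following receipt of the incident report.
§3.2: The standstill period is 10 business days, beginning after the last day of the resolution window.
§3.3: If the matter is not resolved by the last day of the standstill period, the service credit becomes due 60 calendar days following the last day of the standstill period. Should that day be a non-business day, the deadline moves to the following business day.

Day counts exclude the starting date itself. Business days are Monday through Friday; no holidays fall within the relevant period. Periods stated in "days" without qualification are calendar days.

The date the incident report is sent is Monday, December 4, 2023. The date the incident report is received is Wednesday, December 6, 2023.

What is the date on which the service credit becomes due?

Adding 35 calendar days to December 6, 2023 gives January 10, 2024, which is the last day of the resolution window.
The last day of the standstill period: counting 10 business days from Wednesday, January 10, 2024 (Jan 11, Jan 12, Jan 15, Jan 16, Jan 17, Jan 18, Jan 19, Jan 22, Jan 23, Jan 24, skipping weekends) reaches Wednesday, January 24, 2024.
The date on which the service credit becomes due: 60 calendar days after January 24, 2024 is March 24, 2024. That falls on a Sunday, so it rolls to the next business day, Monday, March 25, 2024.

March 25, 2024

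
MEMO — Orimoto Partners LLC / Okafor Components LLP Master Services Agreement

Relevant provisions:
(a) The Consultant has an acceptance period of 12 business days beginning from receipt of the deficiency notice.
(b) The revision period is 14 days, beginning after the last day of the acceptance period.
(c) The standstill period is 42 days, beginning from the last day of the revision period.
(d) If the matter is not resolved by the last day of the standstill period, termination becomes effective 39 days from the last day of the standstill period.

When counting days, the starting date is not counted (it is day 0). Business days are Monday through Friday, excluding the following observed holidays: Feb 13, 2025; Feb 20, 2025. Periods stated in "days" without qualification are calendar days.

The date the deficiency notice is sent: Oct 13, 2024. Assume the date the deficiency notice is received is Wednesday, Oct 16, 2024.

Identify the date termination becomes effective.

Feb 4, 2025

From Wednesday, Oct 16, 2024, 12 business days (Oct 17, Oct 18, Oct 21, Oct 22, …, Oct 30, Oct 31, Nov 1, skipping weekends) brings us to Friday, Nov 1, 2024, which is the last day of the acceptance period.
The last day of the revision period: Nov 1, 2024 + 14 days = Nov 15, 2024.
The last day of the standstill period: Nov 15, 2024 + 42 days = Dec 27, 2024.
The date termination becomes effective: 39 calendar days after Dec 27, 2024 is Feb 4, 2025.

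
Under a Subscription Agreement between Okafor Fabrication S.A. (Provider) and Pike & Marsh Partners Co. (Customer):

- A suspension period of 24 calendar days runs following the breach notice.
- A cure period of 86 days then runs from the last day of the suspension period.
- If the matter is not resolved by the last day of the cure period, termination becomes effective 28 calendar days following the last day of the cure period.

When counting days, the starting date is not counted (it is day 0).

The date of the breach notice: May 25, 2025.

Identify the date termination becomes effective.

Oct 10, 2025

Adding 24 calendar days to May 25, 2025 gives Jun 18, 2025, which is the last day of the suspension period.
The last day of the cure period: 86 calendar days after Jun 18, 2025 is Sep 12, 2025.
The date termination becomes effective: Sep 12, 2025 + 28 days = Oct 10, 2025.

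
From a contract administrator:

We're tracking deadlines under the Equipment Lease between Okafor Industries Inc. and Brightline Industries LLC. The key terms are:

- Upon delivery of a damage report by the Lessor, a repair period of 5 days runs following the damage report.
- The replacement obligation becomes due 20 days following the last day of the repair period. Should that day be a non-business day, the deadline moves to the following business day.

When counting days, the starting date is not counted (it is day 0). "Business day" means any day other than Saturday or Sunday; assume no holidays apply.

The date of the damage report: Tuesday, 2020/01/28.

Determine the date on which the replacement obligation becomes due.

The last day of the repair period: 5 calendar days after 2020/01/28 is 2020/02/02.
The date on which the replacement obligation becomes due: 2020/02/02 + 20 days = 2020/02/22. That falls on a Saturday, so it rolls to the next business day, Monday, 2020/02/24.

2020/02/24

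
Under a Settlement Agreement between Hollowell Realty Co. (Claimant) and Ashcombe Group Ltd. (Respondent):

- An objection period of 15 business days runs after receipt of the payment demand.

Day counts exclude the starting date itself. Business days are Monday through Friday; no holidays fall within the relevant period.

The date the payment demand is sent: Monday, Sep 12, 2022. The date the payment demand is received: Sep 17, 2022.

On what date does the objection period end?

Oct 7, 2022

From Saturday, Sep 17, 2022, 15 business days (Sep 19, Sep 20, Sep 21, Sep 22, …, Oct 5, Oct 6, Oct 7, skipping weekends) brings us to Friday, Oct 7, 2022, which is the last day of the objection period.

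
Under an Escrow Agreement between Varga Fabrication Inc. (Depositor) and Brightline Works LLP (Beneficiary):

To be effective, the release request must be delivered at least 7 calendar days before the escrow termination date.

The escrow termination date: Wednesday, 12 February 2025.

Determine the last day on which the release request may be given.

5 February 2025

Counting back 7 calendar days from 12 February 2025 gives 5 February 2025.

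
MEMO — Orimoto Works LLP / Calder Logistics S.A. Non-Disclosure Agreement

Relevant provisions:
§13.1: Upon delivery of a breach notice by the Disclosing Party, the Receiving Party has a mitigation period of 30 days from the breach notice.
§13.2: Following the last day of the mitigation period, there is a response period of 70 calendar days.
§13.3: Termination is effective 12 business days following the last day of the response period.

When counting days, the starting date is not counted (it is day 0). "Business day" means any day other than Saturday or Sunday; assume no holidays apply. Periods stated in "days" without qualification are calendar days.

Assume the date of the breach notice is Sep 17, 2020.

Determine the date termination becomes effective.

The last day of the mitigation period: 30 calendar days after Sep 17, 2020 is Oct 17, 2020.
The last day of the response period: Oct 17, 2020 + 70 days = Dec 26, 2020.
The date termination becomes effective: 12 business days after Saturday, Dec 26, 2020, skipping weekends — Dec 28, Dec 29, Dec 30, Dec 31, …, Jan 8, Jan 11, Jan 12 — lands on Tuesday, Jan 12, 2021.

Jan 12, 2021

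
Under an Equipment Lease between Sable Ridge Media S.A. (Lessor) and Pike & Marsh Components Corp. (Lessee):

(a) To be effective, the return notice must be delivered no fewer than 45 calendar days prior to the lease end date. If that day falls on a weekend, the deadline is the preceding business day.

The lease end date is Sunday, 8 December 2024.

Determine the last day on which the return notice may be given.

24 October 2024

Counting back 45 calendar days from 8 December 2024 gives 24 October 2024. That is a Thursday, so no adjustment is needed.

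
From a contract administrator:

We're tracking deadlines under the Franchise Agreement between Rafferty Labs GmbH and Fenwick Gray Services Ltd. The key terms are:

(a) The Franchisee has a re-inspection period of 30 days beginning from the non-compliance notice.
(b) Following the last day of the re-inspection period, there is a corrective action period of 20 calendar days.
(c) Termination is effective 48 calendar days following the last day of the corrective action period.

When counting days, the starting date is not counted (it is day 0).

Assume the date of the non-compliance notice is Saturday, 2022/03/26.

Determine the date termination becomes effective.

2022/07/02

Adding 30 calendar days to 2022/03/26 gives 2022/04/25, which is the last day of the re-inspection period.
The last day of the corrective action period: 2022/04/25 + 20 days = 2022/05/15.
The date termination becomes effective: 2022/05/15 + 48 days = 2022/07/02.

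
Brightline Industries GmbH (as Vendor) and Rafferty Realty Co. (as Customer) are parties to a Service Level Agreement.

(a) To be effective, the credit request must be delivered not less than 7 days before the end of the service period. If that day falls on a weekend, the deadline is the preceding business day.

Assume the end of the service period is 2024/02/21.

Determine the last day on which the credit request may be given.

2024/02/14

Counting back 7 calendar days from 2024/02/21 gives 2024/02/14. That is a Wednesday, so no adjustment is needed.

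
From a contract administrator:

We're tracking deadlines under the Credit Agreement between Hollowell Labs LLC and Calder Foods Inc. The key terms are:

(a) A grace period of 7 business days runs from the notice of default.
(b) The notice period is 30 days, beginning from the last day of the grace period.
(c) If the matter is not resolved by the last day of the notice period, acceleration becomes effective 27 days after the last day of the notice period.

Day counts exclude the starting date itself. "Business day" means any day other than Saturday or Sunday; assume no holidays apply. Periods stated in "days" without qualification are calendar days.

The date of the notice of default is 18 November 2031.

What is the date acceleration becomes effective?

The last day of the grace period: counting 7 business days from Tuesday, 18 November 2031 (Nov 19, Nov 20, Nov 21, Nov 24, Nov 25, Nov 26, Nov 27, skipping weekends) reaches Thursday, 27 November 2031.
The last day of the notice period: 30 calendar days after 27 November 2031 is 27 December 2031.
The date acceleration becomes effective: 27 December 2031 + 27 days = 23 January 2032.

23 January 2032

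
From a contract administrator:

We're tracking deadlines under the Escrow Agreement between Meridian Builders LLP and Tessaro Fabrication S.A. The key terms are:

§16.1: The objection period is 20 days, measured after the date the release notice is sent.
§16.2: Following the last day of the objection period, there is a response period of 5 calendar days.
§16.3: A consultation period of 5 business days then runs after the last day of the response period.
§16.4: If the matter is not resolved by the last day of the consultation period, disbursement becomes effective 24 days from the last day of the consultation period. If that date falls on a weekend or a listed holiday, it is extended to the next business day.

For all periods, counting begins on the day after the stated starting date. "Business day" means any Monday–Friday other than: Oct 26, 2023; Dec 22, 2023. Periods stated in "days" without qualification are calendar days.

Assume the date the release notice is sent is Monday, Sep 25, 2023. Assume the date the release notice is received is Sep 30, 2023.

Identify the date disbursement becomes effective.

The last day of the objection period: 20 calendar days after Sep 25, 2023 is Oct 15, 2023.
The last day of the response period: 5 calendar days after Oct 15, 2023 is Oct 20, 2023.
The last day of the consultation period: counting 5 business days from Friday, Oct 20, 2023 (Oct 23, Oct 24, Oct 25, Oct 27, Oct 30, skipping weekends and the listed holiday on Oct 26) reaches Monday, Oct 30, 2023.
The date disbursement becomes effective: 24 calendar days after Oct 30, 2023 is Nov 23, 2023. Nov 23, 2023 is a Thursday and is not a listed holiday, so no roll-forward applies.

Nov 23, 2023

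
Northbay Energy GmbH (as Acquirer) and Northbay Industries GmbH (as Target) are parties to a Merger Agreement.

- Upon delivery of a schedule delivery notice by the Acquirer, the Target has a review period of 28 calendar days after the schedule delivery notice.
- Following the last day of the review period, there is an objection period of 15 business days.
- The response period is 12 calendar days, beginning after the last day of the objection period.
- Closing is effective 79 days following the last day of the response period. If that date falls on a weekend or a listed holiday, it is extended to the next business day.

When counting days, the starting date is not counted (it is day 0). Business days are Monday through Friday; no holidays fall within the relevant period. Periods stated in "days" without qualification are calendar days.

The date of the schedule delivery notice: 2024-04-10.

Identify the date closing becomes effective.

The last day of the review period: 2024-04-10 + 28 days = 2024-05-08.
The last day of the objection period: counting 15 business days from Wednesday, 2024-05-08 (May 9, May 10, May 13, May 14, …, May 27, May 28, May 29, skipping weekends) reaches Wednesday, 2024-05-29.
The last day of the response period: 12 calendar days after 2024-05-29 is 2024-06-10.
Adding 79 calendar days to 2024-06-10 gives 2024-08-28, which is the date closing becomes effective. 2024-08-28 is a Wednesday, so no roll-forward applies.

2024-08-28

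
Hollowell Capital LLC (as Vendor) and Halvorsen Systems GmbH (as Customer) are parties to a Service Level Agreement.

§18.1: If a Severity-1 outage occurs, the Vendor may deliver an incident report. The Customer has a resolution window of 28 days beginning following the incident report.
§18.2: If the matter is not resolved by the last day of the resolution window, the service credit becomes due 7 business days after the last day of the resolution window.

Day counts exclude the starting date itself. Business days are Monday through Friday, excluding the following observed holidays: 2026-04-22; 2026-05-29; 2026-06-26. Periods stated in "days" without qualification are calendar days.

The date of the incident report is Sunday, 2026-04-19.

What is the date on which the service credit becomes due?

2026-05-26

The last day of the resolution window: 28 calendar days after 2026-04-19 is 2026-05-17.
The date on which the service credit becomes due: counting 7 business days from Sunday, 2026-05-17 (May 18, May 19, May 20, May 21, May 22, May 25, May 26, skipping weekends) reaches Tuesday, 2026-05-26.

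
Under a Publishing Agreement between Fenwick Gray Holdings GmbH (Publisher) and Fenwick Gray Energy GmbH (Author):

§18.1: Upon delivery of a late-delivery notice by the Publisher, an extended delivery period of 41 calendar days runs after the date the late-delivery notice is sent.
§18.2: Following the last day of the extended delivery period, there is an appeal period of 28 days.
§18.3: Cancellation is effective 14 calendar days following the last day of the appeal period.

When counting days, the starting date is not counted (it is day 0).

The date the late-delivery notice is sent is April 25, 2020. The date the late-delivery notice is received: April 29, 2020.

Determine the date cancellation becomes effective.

Adding 41 calendar days to April 25, 2020 gives June 5, 2020, which is the last day of the extended delivery period.
The last day of the appeal period: June 5, 2020 + 28 days = July 3, 2020.
The date cancellation becomes effective: July 3, 2020 + 14 days = July 17, 2020.

July 17, 2020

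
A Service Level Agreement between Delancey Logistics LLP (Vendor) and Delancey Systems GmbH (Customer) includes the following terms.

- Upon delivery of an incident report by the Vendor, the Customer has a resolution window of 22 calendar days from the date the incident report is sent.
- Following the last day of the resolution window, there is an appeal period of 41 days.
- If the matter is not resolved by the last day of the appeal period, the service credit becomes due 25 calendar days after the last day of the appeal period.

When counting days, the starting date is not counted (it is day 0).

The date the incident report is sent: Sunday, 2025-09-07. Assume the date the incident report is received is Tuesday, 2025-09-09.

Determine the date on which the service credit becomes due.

The last day of the resolution window: 22 calendar days after 2025-09-07 is 2025-09-29.
The last day of the appeal period: 2025-09-29 + 41 days = 2025-11-09.
The date on which the service credit becomes due: 25 calendar days after 2025-11-09 is 2025-12-04.

2025-12-04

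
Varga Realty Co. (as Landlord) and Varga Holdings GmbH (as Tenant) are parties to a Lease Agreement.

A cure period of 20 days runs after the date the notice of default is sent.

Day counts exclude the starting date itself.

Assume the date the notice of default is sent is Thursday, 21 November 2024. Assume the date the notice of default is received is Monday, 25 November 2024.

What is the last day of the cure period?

11 December 2024

The last day of the cure period: 21 November 2024 + 20 days = 11 December 2024.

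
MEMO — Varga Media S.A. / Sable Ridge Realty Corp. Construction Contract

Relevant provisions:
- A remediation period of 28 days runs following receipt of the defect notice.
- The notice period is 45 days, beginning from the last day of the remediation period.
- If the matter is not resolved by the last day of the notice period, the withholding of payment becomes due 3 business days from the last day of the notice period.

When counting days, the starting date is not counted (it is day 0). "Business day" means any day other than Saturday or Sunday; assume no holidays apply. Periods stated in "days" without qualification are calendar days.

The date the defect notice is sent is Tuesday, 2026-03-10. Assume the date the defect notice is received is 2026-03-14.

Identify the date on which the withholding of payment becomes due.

2026-05-29

The last day of the remediation period: 2026-03-14 + 28 days = 2026-04-11.
Adding 45 calendar days to 2026-04-11 gives 2026-05-26, which is the last day of the notice period.
The date on which the withholding of payment becomes due: counting 3 business days from Tuesday, 2026-05-26 (May 27, May 28, May 29, skipping weekends) reaches Friday, 2026-05-29.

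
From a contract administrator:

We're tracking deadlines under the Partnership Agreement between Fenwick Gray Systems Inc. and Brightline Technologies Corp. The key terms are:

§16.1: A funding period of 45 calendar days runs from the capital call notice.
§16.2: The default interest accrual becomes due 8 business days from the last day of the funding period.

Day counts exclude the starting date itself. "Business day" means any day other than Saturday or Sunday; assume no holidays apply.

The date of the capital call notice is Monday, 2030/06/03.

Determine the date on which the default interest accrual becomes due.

Adding 45 calendar days to 2030/06/03 gives 2030/07/18, which is the last day of the funding period.
From Thursday, 2030/07/18, 8 business days (Jul 19, Jul 22, Jul 23, Jul 24, Jul 25, Jul 26, Jul 29, Jul 30, skipping weekends) brings us to Tuesday, 2030/07/30, which is the date on which the default interest accrual becomes due.

2030/07/30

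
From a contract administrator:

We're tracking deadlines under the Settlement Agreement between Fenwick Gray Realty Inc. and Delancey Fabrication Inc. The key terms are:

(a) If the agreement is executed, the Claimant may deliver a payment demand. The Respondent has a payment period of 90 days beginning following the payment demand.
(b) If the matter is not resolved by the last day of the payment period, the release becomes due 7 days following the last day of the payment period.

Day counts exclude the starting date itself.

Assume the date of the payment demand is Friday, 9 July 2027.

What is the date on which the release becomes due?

Adding 90 calendar days to 9 July 2027 gives 7 October 2027, which is the last day of the payment period.
The date on which the release becomes due: 7 calendar days after 7 October 2027 is 14 October 2027.

14 October 2027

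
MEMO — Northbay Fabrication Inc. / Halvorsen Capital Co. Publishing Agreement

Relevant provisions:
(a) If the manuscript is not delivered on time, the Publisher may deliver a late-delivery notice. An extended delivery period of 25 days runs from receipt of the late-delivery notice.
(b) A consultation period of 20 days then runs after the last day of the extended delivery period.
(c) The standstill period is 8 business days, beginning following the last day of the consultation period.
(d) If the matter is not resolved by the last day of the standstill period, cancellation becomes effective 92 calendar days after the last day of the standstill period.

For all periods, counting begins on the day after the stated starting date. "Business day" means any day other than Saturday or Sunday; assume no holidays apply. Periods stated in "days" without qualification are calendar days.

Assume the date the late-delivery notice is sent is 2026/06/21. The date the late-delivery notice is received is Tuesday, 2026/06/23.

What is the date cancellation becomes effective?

2026/11/19

The last day of the extended delivery period: 2026/06/23 + 25 days = 2026/07/18.
Adding 20 calendar days to 2026/07/18 gives 2026/08/07, which is the last day of the consultation period.
The last day of the standstill period: counting 8 business days from Friday, 2026/08/07 (Aug 10, Aug 11, Aug 12, Aug 13, Aug 14, Aug 17, Aug 18, Aug 19, skipping weekends) reaches Wednesday, 2026/08/19.
Adding 92 calendar days to 2026/08/19 gives 2026/11/19, which is the date cancellation becomes effective.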